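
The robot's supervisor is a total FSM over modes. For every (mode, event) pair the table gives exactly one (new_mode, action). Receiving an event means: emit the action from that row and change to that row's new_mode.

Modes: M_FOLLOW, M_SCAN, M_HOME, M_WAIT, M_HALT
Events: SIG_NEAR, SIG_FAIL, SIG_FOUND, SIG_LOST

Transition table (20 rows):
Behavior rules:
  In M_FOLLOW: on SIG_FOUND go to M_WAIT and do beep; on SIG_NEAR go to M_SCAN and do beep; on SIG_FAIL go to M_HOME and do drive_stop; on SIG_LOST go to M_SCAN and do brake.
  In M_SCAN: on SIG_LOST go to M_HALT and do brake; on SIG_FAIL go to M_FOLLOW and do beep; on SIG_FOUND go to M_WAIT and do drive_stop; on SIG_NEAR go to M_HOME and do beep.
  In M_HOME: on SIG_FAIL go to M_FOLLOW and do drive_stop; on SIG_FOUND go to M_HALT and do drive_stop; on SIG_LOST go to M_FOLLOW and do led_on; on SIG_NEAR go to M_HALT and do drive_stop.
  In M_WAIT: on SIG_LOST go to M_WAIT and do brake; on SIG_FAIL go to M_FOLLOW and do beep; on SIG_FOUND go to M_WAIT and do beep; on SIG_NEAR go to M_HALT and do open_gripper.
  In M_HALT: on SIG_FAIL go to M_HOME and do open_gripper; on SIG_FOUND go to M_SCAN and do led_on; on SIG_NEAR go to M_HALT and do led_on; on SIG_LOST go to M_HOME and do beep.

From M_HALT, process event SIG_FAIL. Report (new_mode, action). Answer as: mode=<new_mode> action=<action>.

mode=M_HOME action=open_gripper

current mode = M_HALT; filter table to that mode:
  (M_HALT, SIG_FAIL) → (M_HOME, open_gripper)  ← event matches
  (M_HALT, SIG_FOUND) → (M_SCAN, led_on)
  (M_HALT, SIG_NEAR) → (M_HALT, led_on)
  (M_HALT, SIG_LOST) → (M_HOME, beep)
event = SIG_FAIL selects (M_HOME, open_gripper)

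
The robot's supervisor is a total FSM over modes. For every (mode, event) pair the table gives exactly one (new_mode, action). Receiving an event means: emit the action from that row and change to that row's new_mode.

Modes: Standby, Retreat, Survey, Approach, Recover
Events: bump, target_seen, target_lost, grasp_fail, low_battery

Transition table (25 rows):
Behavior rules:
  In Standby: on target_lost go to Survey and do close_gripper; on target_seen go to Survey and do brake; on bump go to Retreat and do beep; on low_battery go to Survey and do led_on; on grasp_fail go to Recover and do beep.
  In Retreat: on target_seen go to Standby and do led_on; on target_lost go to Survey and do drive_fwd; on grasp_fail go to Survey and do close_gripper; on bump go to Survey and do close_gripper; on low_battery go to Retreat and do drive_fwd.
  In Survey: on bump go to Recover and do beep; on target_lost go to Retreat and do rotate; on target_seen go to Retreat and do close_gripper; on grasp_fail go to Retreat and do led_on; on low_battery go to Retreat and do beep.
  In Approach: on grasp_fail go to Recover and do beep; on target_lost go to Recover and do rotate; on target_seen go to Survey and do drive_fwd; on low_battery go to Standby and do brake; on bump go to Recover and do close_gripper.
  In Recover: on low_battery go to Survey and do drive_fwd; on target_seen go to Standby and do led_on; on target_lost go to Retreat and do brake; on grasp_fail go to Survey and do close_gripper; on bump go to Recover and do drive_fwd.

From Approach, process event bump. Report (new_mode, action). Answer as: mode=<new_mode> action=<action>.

mode=Recover action=close_gripper

current mode = Approach; filter table to that mode:
  (Approach, grasp_fail) → (Recover, beep)
  (Approach, target_lost) → (Recover, rotate)
  (Approach, target_seen) → (Survey, drive_fwd)
  (Approach, low_battery) → (Standby, brake)
  (Approach, bump) → (Recover, close_gripper)  ← event matches
event = bump selects (Recover, close_gripper)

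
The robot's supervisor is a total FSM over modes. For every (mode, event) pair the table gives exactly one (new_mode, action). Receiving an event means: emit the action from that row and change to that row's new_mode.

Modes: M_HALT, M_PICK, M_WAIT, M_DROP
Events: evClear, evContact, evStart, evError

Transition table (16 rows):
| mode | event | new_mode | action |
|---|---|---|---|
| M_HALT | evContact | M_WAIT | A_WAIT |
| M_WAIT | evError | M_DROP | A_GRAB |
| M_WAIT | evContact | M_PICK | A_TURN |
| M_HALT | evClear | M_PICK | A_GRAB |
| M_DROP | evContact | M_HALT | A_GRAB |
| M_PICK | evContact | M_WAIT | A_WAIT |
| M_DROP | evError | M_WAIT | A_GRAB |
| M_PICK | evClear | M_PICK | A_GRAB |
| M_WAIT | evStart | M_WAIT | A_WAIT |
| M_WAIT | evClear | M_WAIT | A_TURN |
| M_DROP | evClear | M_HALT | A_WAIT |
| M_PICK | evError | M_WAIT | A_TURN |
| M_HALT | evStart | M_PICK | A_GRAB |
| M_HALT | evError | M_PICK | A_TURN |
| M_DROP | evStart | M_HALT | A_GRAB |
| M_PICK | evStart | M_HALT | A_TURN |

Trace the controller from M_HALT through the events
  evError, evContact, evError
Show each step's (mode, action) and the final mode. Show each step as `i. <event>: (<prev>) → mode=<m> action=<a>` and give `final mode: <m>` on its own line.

final mode: M_DROP

1. evError: (M_HALT) → mode=M_PICK action=A_TURN
2. evContact: (M_PICK) → mode=M_WAIT action=A_WAIT
3. evError: (M_WAIT) → mode=M_DROP action=A_GRAB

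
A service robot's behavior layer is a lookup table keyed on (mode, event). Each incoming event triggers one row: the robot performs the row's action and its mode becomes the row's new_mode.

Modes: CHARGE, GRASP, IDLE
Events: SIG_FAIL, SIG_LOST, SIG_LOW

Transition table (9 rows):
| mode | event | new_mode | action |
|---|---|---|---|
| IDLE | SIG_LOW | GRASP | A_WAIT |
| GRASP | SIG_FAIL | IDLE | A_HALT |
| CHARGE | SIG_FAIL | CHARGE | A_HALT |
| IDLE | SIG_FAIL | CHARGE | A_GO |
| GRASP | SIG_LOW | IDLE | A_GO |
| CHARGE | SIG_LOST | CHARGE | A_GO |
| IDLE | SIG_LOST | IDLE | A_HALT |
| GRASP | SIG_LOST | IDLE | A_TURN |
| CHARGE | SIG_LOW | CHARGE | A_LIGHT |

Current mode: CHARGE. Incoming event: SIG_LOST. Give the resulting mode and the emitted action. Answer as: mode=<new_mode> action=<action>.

mode=CHARGE action=A_GO

current mode = CHARGE; filter table to that mode:
  (CHARGE, SIG_FAIL) → (CHARGE, A_HALT)
  (CHARGE, SIG_LOST) → (CHARGE, A_GO)  ← event matches
  (CHARGE, SIG_LOW) → (CHARGE, A_LIGHT)
event = SIG_LOST selects (CHARGE, A_GO)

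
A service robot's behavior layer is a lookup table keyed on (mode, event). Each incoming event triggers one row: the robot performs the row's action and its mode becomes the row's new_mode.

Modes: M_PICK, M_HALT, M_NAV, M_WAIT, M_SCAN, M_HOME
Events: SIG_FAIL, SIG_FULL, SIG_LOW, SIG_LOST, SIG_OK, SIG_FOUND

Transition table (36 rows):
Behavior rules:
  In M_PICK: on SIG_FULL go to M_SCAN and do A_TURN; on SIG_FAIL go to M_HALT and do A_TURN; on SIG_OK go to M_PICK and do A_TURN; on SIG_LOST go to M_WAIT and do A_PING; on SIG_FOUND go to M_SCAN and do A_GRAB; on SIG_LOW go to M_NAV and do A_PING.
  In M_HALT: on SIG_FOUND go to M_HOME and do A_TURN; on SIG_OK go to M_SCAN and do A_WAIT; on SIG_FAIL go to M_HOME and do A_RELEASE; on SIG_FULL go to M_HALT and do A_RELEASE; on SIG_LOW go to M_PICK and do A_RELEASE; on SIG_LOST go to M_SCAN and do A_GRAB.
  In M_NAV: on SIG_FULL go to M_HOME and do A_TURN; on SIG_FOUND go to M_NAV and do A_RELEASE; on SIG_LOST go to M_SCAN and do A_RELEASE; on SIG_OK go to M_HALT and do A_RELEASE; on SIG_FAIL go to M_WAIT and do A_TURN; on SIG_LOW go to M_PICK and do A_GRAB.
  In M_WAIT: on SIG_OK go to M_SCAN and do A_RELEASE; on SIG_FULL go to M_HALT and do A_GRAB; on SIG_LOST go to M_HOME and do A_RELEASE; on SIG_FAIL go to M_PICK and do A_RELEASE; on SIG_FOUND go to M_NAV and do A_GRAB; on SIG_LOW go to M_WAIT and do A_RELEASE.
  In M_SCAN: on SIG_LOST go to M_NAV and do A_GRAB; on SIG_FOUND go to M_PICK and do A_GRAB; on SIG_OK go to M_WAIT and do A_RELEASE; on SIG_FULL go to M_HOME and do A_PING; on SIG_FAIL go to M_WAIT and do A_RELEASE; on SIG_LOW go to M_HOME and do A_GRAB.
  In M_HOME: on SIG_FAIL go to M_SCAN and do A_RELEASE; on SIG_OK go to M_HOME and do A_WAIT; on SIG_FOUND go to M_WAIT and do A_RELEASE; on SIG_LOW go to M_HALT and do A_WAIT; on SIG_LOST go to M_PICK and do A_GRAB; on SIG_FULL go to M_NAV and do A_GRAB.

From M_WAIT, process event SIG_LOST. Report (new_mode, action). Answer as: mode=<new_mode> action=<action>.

current mode = M_WAIT; filter table to that mode:
  (M_WAIT, SIG_OK) → (M_SCAN, A_RELEASE)
  (M_WAIT, SIG_FULL) → (M_HALT, A_GRAB)
  (M_WAIT, SIG_LOST) → (M_HOME, A_RELEASE)  ← event matches
  (M_WAIT, SIG_FAIL) → (M_PICK, A_RELEASE)
  (M_WAIT, SIG_FOUND) → (M_NAV, A_GRAB)
  (M_WAIT, SIG_LOW) → (M_WAIT, A_RELEASE)
event = SIG_LOST selects (M_HOME, A_RELEASE)

mode=M_HOME action=A_RELEASE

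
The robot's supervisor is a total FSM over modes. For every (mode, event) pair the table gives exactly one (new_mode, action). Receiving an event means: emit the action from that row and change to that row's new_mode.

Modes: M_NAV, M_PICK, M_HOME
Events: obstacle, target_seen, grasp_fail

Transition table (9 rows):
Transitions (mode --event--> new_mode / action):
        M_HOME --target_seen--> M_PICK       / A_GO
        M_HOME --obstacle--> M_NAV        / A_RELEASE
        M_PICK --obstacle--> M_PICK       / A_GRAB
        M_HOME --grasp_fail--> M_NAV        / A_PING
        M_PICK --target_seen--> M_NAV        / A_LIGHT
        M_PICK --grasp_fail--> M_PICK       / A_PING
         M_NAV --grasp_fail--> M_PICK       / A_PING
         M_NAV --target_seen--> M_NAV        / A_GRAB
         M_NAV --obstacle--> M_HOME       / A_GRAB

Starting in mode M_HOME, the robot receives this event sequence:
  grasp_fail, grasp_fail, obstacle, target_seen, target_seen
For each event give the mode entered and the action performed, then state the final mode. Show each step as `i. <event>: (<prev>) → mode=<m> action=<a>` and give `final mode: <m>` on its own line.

1. grasp_fail: (M_HOME) → mode=M_NAV action=A_PING
2. grasp_fail: (M_NAV) → mode=M_PICK action=A_PING
3. obstacle: (M_PICK) → mode=M_PICK action=A_GRAB
4. target_seen: (M_PICK) → mode=M_NAV action=A_LIGHT
5. target_seen: (M_NAV) → mode=M_NAV action=A_GRAB

final mode: M_NAV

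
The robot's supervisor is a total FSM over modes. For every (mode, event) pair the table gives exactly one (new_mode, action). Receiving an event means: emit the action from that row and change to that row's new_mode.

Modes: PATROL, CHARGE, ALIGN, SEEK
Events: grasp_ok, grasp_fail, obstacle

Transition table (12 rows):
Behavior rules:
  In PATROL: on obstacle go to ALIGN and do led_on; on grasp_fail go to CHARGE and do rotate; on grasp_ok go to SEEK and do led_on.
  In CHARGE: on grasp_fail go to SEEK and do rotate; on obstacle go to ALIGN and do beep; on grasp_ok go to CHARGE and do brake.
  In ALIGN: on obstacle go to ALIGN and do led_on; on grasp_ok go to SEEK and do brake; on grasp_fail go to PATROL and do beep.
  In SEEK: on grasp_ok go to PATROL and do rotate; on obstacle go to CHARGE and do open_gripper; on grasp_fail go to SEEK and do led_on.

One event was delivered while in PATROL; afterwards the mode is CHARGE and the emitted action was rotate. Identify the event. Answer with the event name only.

grasp_fail

try grasp_ok: (PATROL, grasp_ok) → (SEEK, led_on)
try grasp_fail: (PATROL, grasp_fail) → (CHARGE, rotate)  ← matches
try obstacle: (PATROL, obstacle) → (ALIGN, led_on)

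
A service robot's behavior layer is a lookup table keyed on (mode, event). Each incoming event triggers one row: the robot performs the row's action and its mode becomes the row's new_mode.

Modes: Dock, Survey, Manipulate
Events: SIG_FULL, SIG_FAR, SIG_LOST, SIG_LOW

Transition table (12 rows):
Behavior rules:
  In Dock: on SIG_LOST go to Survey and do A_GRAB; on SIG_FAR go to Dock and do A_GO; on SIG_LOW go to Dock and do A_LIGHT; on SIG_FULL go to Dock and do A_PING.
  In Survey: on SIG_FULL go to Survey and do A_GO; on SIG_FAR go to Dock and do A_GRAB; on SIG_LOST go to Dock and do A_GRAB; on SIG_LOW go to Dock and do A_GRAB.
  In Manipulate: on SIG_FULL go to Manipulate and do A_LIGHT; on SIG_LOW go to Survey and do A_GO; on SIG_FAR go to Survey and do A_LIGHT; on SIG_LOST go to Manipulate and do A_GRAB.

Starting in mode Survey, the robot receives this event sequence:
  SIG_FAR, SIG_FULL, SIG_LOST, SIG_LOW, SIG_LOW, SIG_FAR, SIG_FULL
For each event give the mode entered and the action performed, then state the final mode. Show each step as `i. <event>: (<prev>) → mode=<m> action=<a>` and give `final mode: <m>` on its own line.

1. SIG_FAR: (Survey) → mode=Dock action=A_GRAB
2. SIG_FULL: (Dock) → mode=Dock action=A_PING
3. SIG_LOST: (Dock) → mode=Survey action=A_GRAB
4. SIG_LOW: (Survey) → mode=Dock action=A_GRAB
5. SIG_LOW: (Dock) → mode=Dock action=A_LIGHT
6. SIG_FAR: (Dock) → mode=Dock action=A_GO
7. SIG_FULL: (Dock) → mode=Dock action=A_PING

final mode: Dock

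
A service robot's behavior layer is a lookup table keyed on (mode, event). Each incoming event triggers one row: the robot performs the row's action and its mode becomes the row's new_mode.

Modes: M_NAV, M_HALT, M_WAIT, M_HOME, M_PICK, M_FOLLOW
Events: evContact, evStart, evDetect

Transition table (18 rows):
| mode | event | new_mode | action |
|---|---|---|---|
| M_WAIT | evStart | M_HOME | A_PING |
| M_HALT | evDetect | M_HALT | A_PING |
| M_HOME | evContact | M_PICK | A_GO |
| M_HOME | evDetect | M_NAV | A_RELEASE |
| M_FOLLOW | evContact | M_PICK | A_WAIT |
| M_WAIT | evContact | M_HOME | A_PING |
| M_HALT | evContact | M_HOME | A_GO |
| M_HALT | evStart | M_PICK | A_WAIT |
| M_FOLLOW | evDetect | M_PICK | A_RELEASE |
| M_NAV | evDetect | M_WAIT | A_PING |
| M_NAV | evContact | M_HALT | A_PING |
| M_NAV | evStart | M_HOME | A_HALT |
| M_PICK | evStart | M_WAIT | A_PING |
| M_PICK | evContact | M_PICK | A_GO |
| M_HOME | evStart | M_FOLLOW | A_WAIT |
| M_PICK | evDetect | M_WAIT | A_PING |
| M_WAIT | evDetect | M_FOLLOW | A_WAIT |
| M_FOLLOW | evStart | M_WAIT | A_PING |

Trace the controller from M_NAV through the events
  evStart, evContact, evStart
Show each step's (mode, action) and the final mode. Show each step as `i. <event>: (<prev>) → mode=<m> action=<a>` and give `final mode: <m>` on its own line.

1. evStart: (M_NAV) → mode=M_HOME action=A_HALT
2. evContact: (M_HOME) → mode=M_PICK action=A_GO
3. evStart: (M_PICK) → mode=M_WAIT action=A_PING

final mode: M_WAIT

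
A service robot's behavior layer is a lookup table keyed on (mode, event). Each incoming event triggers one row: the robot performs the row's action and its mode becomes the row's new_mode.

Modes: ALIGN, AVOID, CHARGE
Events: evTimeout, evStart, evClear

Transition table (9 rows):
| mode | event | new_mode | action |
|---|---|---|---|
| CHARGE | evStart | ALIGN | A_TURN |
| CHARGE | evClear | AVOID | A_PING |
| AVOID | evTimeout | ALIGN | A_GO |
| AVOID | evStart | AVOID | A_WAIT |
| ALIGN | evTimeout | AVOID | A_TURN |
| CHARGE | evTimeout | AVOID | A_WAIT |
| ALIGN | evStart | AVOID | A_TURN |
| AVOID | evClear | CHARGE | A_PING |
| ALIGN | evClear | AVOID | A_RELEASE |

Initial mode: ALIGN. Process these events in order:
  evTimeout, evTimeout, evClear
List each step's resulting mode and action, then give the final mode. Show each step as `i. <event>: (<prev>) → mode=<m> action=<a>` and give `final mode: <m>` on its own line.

1. evTimeout: (ALIGN) → mode=AVOID action=A_TURN
2. evTimeout: (AVOID) → mode=ALIGN action=A_GO
3. evClear: (ALIGN) → mode=AVOID action=A_RELEASE

final mode: AVOID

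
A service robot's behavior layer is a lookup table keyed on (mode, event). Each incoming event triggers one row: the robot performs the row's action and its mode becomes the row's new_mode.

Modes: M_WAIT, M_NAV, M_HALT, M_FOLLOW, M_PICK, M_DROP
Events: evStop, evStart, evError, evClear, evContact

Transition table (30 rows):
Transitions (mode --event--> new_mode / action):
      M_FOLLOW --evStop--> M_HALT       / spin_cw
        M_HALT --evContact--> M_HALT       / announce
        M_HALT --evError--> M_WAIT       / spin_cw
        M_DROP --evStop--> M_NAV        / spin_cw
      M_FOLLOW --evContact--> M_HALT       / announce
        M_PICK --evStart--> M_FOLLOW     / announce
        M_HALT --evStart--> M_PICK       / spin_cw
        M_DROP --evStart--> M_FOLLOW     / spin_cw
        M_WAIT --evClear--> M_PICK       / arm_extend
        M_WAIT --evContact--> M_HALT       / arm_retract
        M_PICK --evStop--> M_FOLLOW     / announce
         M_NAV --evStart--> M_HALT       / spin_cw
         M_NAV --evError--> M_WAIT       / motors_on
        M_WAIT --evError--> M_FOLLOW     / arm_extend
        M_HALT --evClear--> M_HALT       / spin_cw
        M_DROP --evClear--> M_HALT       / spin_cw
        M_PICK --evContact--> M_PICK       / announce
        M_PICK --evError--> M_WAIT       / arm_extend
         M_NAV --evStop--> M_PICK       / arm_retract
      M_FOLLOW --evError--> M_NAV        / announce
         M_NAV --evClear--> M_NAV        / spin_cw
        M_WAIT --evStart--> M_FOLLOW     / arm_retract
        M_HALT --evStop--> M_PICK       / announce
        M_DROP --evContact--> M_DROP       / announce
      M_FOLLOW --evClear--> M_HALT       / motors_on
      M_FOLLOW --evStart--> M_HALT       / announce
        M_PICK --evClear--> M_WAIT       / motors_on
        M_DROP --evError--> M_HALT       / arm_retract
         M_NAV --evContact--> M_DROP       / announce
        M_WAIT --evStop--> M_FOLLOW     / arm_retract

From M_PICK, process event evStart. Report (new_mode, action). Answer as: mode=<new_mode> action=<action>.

mode=M_FOLLOW action=announce

current mode = M_PICK; filter table to that mode:
  (M_PICK, evStart) → (M_FOLLOW, announce)  ← event matches
  (M_PICK, evStop) → (M_FOLLOW, announce)
  (M_PICK, evContact) → (M_PICK, announce)
  (M_PICK, evError) → (M_WAIT, arm_extend)
  (M_PICK, evClear) → (M_WAIT, motors_on)
event = evStart selects (M_FOLLOW, announce)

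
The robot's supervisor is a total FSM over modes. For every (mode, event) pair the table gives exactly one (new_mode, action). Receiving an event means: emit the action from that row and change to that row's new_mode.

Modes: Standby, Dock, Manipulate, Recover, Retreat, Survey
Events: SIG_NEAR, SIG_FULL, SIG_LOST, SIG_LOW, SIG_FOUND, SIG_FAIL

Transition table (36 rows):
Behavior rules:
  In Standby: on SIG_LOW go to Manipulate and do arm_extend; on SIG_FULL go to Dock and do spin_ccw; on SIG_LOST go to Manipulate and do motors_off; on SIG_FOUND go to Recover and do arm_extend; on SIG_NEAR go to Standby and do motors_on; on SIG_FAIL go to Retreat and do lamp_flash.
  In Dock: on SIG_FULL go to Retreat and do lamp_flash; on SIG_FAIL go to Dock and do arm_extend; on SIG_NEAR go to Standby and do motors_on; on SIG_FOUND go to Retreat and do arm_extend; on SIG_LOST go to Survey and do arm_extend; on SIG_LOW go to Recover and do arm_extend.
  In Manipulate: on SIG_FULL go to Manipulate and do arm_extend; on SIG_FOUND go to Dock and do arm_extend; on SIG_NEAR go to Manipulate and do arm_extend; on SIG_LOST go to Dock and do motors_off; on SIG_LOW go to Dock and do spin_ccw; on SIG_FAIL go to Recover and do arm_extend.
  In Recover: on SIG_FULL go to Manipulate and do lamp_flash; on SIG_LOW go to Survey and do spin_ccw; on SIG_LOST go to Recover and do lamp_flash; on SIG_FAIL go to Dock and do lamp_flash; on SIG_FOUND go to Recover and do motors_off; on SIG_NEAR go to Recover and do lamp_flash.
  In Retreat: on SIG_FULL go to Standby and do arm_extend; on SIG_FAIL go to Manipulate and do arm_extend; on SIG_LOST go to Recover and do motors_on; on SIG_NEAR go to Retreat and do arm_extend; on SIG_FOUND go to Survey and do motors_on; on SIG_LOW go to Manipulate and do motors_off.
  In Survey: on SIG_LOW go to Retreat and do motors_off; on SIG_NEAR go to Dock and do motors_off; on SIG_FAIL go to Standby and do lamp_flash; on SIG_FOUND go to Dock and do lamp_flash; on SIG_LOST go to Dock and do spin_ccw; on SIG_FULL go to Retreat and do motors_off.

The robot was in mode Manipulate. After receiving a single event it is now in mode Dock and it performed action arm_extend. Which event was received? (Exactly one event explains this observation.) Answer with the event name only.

try SIG_NEAR: (Manipulate, SIG_NEAR) → (Manipulate, arm_extend)
try SIG_FULL: (Manipulate, SIG_FULL) → (Manipulate, arm_extend)
try SIG_LOST: (Manipulate, SIG_LOST) → (Dock, motors_off)
try SIG_LOW: (Manipulate, SIG_LOW) → (Dock, spin_ccw)
try SIG_FOUND: (Manipulate, SIG_FOUND) → (Dock, arm_extend)  ← matches
try SIG_FAIL: (Manipulate, SIG_FAIL) → (Recover, arm_extend)

SIG_FOUND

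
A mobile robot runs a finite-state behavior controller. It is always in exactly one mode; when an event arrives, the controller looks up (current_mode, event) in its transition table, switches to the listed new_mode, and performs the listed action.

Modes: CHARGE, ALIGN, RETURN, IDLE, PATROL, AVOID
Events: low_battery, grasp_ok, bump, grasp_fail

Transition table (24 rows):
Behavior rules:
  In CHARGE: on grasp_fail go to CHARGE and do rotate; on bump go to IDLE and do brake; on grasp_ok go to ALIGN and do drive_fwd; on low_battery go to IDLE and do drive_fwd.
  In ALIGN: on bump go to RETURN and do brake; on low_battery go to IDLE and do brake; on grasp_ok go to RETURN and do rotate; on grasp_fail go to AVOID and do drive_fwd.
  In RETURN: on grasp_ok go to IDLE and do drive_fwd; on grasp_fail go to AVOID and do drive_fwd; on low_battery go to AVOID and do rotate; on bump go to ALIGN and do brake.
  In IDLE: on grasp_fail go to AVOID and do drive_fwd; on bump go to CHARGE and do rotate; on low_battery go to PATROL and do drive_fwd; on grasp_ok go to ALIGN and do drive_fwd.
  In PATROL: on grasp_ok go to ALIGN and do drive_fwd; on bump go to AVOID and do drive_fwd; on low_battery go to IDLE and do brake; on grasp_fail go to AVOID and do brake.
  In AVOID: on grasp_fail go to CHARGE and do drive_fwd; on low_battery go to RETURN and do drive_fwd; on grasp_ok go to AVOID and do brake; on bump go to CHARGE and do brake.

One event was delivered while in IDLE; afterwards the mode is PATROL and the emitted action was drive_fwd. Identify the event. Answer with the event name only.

low_battery

try low_battery: (IDLE, low_battery) → (PATROL, drive_fwd)  ← matches
try grasp_ok: (IDLE, grasp_ok) → (ALIGN, drive_fwd)
try bump: (IDLE, bump) → (CHARGE, rotate)
try grasp_fail: (IDLE, grasp_fail) → (AVOID, drive_fwd)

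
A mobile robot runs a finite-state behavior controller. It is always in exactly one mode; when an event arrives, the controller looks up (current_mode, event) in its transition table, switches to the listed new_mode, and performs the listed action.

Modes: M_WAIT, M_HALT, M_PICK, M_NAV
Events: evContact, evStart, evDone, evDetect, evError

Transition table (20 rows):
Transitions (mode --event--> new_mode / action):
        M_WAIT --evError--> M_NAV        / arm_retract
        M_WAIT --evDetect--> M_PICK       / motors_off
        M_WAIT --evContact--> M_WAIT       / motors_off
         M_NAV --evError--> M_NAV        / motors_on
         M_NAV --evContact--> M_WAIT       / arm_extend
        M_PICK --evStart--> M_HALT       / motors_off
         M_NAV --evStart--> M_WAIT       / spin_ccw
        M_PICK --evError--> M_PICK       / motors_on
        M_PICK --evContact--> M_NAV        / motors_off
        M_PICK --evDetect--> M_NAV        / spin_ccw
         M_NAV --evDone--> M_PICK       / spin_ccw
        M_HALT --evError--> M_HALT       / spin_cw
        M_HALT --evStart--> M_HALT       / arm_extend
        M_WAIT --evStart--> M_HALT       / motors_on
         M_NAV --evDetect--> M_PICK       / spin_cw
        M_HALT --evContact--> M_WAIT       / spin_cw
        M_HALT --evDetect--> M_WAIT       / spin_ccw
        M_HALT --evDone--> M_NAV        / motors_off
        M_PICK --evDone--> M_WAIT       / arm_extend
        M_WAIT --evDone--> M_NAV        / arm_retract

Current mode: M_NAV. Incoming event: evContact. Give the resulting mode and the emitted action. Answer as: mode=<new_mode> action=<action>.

current mode = M_NAV; filter table to that mode:
  (M_NAV, evError) → (M_NAV, motors_on)
  (M_NAV, evContact) → (M_WAIT, arm_extend)  ← event matches
  (M_NAV, evStart) → (M_WAIT, spin_ccw)
  (M_NAV, evDone) → (M_PICK, spin_ccw)
  (M_NAV, evDetect) → (M_PICK, spin_cw)
event = evContact selects (M_WAIT, arm_extend)

mode=M_WAIT action=arm_extend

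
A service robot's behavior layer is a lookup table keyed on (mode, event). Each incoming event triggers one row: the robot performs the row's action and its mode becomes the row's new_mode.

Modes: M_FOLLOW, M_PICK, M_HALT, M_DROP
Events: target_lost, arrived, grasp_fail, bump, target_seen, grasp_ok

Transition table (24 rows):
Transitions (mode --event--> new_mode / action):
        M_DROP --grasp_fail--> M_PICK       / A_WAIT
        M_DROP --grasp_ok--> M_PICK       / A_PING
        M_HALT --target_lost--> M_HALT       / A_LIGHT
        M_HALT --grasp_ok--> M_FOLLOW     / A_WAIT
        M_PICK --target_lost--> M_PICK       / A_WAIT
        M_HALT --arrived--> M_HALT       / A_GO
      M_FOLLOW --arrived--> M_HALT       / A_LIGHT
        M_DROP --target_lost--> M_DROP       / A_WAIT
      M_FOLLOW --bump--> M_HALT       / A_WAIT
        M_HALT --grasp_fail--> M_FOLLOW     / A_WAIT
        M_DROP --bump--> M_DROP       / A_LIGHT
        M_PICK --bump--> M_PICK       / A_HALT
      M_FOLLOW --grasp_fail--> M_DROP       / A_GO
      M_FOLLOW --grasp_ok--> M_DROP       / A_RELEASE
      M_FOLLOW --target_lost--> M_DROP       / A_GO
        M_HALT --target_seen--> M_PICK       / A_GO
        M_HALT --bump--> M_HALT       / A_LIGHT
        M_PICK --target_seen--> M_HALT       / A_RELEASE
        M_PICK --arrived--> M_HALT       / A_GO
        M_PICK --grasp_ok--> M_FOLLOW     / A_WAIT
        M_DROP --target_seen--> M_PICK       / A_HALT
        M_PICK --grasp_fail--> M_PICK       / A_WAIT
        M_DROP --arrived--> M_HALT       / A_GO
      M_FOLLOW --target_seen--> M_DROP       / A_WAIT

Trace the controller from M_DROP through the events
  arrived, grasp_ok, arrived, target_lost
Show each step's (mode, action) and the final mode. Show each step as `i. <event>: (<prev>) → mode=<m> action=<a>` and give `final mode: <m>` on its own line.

1. arrived: (M_DROP) → mode=M_HALT action=A_GO
2. grasp_ok: (M_HALT) → mode=M_FOLLOW action=A_WAIT
3. arrived: (M_FOLLOW) → mode=M_HALT action=A_LIGHT
4. target_lost: (M_HALT) → mode=M_HALT action=A_LIGHT

final mode: M_HALT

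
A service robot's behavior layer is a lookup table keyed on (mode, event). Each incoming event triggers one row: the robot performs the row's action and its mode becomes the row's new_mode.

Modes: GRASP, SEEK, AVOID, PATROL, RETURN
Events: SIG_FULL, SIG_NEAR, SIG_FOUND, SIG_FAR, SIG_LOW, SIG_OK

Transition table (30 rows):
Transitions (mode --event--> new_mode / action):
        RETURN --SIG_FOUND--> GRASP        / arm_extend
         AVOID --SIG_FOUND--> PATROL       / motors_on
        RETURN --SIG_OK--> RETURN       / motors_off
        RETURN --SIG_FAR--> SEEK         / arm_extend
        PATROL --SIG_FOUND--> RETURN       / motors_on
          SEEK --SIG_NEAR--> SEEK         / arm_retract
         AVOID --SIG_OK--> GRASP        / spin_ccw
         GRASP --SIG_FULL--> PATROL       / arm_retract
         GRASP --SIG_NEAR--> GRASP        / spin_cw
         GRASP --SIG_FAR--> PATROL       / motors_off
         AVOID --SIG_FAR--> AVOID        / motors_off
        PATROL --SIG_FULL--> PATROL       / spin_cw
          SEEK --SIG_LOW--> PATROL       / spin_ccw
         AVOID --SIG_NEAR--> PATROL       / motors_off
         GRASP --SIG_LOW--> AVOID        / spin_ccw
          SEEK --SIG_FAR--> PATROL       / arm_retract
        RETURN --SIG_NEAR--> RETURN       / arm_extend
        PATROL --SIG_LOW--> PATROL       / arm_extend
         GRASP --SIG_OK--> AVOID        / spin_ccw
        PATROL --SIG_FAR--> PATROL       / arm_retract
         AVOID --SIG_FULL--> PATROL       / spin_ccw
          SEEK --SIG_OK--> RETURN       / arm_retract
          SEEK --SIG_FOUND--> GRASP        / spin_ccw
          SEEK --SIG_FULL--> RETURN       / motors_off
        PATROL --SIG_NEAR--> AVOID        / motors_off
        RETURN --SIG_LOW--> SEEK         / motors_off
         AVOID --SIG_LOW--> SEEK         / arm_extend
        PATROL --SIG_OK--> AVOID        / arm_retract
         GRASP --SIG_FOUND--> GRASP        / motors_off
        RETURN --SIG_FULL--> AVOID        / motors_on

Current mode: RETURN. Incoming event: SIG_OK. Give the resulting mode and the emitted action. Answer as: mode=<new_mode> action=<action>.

current mode = RETURN; filter table to that mode:
  (RETURN, SIG_FOUND) → (GRASP, arm_extend)
  (RETURN, SIG_OK) → (RETURN, motors_off)  ← event matches
  (RETURN, SIG_FAR) → (SEEK, arm_extend)
  (RETURN, SIG_NEAR) → (RETURN, arm_extend)
  (RETURN, SIG_LOW) → (SEEK, motors_off)
  (RETURN, SIG_FULL) → (AVOID, motors_on)
event = SIG_OK selects (RETURN, motors_off)

mode=RETURN action=motors_off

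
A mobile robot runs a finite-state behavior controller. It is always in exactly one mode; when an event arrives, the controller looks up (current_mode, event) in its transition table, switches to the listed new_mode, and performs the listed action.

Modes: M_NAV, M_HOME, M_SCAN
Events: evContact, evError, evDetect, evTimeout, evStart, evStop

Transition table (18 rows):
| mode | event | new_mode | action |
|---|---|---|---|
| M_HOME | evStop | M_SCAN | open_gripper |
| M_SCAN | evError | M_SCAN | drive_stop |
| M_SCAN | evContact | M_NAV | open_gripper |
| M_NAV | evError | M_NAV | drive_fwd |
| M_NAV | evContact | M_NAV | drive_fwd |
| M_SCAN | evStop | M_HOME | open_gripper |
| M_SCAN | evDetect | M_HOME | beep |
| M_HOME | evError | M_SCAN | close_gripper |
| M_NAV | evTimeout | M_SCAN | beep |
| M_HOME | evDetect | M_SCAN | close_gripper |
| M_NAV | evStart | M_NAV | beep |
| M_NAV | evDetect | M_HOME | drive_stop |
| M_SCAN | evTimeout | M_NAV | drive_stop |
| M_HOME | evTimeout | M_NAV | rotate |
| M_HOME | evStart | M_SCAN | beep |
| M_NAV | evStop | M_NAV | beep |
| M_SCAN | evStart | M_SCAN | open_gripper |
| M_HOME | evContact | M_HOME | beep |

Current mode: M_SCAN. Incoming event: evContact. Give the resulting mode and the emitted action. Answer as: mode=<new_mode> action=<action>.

mode=M_NAV action=open_gripper

current mode = M_SCAN; filter table to that mode:
  (M_SCAN, evError) → (M_SCAN, drive_stop)
  (M_SCAN, evContact) → (M_NAV, open_gripper)  ← event matches
  (M_SCAN, evStop) → (M_HOME, open_gripper)
  (M_SCAN, evDetect) → (M_HOME, beep)
  (M_SCAN, evTimeout) → (M_NAV, drive_stop)
  (M_SCAN, evStart) → (M_SCAN, open_gripper)
event = evContact selects (M_NAV, open_gripper)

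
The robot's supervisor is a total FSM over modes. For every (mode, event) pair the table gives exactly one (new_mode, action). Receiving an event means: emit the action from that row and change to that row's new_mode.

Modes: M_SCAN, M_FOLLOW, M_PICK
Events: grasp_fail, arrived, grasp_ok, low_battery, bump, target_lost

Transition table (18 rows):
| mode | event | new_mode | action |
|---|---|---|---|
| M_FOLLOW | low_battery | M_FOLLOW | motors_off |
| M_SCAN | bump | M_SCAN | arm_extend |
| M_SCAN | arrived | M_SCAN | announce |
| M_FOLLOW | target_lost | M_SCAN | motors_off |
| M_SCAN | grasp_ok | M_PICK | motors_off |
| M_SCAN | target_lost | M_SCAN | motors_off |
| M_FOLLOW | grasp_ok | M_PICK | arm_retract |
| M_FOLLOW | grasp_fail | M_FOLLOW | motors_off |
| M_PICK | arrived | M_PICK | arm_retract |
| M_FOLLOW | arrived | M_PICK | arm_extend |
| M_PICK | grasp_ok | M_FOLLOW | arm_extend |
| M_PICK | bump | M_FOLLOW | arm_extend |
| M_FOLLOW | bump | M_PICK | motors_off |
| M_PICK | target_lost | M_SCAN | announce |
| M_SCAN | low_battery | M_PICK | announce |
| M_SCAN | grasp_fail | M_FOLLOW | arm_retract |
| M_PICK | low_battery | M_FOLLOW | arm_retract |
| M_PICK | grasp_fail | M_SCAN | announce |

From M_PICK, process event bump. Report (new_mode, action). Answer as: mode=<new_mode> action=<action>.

mode=M_FOLLOW action=arm_extend

current mode = M_PICK; filter table to that mode:
  (M_PICK, arrived) → (M_PICK, arm_retract)
  (M_PICK, grasp_ok) → (M_FOLLOW, arm_extend)
  (M_PICK, bump) → (M_FOLLOW, arm_extend)  ← event matches
  (M_PICK, target_lost) → (M_SCAN, announce)
  (M_PICK, low_battery) → (M_FOLLOW, arm_retract)
  (M_PICK, grasp_fail) → (M_SCAN, announce)
event = bump selects (M_FOLLOW, arm_extend)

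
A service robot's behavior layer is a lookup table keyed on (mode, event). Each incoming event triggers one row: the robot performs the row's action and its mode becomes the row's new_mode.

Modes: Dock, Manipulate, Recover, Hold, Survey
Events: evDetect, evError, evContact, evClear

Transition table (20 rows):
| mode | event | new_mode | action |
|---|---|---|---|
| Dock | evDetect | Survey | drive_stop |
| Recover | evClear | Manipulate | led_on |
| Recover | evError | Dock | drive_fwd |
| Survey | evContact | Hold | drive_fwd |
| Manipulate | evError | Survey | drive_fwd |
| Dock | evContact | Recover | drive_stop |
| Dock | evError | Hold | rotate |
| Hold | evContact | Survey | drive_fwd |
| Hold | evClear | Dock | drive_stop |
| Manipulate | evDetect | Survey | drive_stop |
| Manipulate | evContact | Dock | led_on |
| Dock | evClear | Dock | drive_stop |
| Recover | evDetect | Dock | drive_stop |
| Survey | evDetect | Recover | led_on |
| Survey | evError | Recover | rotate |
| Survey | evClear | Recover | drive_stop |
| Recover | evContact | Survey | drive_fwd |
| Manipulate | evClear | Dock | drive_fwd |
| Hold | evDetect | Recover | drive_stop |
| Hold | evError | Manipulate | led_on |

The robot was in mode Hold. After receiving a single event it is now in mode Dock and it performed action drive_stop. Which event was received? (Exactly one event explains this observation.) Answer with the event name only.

evClear

try evDetect: (Hold, evDetect) → (Recover, drive_stop)
try evError: (Hold, evError) → (Manipulate, led_on)
try evContact: (Hold, evContact) → (Survey, drive_fwd)
try evClear: (Hold, evClear) → (Dock, drive_stop)  ← matches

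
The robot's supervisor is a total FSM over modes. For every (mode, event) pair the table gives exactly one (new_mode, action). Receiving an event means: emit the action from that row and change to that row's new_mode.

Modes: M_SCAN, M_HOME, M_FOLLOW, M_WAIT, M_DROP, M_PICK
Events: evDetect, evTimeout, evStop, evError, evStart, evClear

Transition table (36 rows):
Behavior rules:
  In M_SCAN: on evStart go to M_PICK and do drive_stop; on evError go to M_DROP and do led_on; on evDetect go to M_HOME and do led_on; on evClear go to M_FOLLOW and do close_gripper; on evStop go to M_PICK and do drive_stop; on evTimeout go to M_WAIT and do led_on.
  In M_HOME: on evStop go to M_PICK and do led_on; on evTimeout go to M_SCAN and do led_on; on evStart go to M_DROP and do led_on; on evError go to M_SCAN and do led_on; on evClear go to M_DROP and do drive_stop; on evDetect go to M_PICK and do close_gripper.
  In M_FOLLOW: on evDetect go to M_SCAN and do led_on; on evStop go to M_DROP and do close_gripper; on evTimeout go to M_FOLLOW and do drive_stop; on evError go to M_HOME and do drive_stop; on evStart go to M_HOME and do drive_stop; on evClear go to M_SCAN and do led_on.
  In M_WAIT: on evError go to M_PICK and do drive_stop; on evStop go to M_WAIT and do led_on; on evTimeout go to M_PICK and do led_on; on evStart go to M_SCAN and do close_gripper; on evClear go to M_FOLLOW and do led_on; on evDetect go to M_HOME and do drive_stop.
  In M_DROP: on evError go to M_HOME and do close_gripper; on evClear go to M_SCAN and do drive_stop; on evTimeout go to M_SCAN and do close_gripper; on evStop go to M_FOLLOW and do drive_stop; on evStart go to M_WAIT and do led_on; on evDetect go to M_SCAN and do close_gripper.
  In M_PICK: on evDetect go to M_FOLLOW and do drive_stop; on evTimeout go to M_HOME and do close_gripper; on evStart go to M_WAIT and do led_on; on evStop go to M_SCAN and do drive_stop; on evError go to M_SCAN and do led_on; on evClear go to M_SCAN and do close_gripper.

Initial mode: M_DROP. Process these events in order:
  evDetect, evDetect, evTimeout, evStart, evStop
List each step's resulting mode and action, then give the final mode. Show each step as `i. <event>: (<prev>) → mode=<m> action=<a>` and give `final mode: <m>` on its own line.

1. evDetect: (M_DROP) → mode=M_SCAN action=close_gripper
2. evDetect: (M_SCAN) → mode=M_HOME action=led_on
3. evTimeout: (M_HOME) → mode=M_SCAN action=led_on
4. evStart: (M_SCAN) → mode=M_PICK action=drive_stop
5. evStop: (M_PICK) → mode=M_SCAN action=drive_stop

final mode: M_SCAN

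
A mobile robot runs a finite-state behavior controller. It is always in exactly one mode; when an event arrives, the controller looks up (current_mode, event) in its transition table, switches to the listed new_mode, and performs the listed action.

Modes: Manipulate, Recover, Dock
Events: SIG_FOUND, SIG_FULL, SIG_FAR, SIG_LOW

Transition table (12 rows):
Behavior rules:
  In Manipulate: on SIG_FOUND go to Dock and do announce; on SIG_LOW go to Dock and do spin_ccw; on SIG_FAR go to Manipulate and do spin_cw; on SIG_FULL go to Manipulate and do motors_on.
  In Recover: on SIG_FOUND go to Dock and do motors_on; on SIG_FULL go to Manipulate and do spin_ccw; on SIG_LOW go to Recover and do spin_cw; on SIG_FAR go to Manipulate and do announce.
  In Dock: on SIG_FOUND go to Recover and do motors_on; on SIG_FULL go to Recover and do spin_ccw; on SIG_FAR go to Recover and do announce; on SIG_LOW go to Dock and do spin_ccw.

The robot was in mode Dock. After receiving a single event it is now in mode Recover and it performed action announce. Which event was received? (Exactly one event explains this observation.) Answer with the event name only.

SIG_FAR

try SIG_FOUND: (Dock, SIG_FOUND) → (Recover, motors_on)
try SIG_FULL: (Dock, SIG_FULL) → (Recover, spin_ccw)
try SIG_FAR: (Dock, SIG_FAR) → (Recover, announce)  ← matches
try SIG_LOW: (Dock, SIG_LOW) → (Dock, spin_ccw)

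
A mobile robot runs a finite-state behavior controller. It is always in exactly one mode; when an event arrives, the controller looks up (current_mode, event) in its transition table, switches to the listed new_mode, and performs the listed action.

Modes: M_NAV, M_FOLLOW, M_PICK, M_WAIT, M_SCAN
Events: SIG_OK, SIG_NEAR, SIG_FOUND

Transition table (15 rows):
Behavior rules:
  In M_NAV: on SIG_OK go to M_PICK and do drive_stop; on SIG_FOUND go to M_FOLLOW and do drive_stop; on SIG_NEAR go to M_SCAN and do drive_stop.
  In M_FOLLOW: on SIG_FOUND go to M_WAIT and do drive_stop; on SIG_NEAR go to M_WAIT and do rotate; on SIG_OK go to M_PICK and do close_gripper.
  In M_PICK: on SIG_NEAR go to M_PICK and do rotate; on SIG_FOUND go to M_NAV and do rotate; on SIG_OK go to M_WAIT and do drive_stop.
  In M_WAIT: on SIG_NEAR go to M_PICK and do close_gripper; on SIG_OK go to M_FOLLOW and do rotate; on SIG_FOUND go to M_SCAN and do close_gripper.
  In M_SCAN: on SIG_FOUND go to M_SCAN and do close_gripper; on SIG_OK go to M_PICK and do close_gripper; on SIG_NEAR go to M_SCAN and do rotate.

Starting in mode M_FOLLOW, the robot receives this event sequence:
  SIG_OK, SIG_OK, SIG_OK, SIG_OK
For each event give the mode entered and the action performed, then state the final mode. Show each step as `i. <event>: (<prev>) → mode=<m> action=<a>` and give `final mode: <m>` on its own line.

final mode: M_PICK

1. SIG_OK: (M_FOLLOW) → mode=M_PICK action=close_gripper
2. SIG_OK: (M_PICK) → mode=M_WAIT action=drive_stop
3. SIG_OK: (M_WAIT) → mode=M_FOLLOW action=rotate
4. SIG_OK: (M_FOLLOW) → mode=M_PICK action=close_gripper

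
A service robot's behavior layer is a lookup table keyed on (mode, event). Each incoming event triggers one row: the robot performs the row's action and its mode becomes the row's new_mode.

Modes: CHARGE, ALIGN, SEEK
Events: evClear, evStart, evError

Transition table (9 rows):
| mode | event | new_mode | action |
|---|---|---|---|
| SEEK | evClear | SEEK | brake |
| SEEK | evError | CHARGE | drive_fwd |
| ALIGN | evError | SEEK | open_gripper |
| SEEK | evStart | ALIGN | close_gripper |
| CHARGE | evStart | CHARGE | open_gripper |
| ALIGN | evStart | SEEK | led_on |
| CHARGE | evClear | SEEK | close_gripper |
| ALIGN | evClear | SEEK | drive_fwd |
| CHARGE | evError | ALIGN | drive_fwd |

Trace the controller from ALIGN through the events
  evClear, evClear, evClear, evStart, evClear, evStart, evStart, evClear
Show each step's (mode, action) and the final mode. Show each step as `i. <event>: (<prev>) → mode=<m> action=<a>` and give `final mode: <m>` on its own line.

1. evClear: (ALIGN) → mode=SEEK action=drive_fwd
2. evClear: (SEEK) → mode=SEEK action=brake
3. evClear: (SEEK) → mode=SEEK action=brake
4. evStart: (SEEK) → mode=ALIGN action=close_gripper
5. evClear: (ALIGN) → mode=SEEK action=drive_fwd
6. evStart: (SEEK) → mode=ALIGN action=close_gripper
7. evStart: (ALIGN) → mode=SEEK action=led_on
8. evClear: (SEEK) → mode=SEEK action=brake

final mode: SEEK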